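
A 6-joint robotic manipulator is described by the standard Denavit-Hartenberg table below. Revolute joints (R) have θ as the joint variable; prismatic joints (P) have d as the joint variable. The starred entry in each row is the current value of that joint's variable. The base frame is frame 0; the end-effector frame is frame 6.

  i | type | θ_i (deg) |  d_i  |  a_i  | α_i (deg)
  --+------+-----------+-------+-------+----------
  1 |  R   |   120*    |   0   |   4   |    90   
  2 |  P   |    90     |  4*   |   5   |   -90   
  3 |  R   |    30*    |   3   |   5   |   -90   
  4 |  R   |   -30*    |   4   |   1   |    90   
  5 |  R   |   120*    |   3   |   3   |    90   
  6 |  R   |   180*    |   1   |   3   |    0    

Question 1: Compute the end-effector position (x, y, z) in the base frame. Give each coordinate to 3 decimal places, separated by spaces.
after link 1: o_1 = (-2.0000, 3.4641, 0.0000)
after link 2: o_2 = (1.4641, 5.4641, 5.0000)
after link 3: o_3 = (0.7990, 1.6160, 9.3301)
after link 4: o_4 = (-2.3260, -0.7655, 8.0801)
after link 5: o_5 = (-2.1385, -2.7913, 4.3571)
after link 6: o_6 = (-0.8607, -3.4196, 7.1806)

-0.861 -3.420 7.181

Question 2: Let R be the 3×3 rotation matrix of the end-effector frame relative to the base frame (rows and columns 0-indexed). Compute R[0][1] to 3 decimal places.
End-effector y-axis (col 1 of R) = (-0.6495,0.6250,0.4330)
R[0][1] = -0.6495

-0.650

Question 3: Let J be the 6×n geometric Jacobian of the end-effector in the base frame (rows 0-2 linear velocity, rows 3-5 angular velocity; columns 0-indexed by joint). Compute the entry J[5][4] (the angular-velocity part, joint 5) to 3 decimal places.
axis z_4 = (0.6495,-0.6250,-0.4330); lever o_n−o_4 = (1.4653,-2.6540,-0.8995)
cross product → J_v[:, 4] = (-0.5870,-0.0502,-0.8080)
J_ω[:, 4] = z_4
entry J[5][4] = -0.4330

-0.433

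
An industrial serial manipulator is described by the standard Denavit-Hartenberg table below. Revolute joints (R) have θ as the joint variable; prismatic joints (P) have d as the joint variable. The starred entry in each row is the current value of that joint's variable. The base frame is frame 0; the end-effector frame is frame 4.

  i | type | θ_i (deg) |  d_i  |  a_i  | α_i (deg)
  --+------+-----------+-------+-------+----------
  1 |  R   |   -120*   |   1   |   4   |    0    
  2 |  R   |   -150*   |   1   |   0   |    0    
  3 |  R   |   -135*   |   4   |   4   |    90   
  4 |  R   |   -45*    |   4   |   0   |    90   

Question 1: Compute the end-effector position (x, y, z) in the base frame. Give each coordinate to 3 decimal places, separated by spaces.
after link 1: o_1 = (-2.0000, -3.4641, 1.0000)
after link 2: o_2 = (-2.0000, -3.4641, 2.0000)
after link 3: o_3 = (0.8284, -6.2925, 6.0000)
after link 4: o_4 = (-2.0000, -9.1210, 6.0000)

-2.000 -9.121 6.000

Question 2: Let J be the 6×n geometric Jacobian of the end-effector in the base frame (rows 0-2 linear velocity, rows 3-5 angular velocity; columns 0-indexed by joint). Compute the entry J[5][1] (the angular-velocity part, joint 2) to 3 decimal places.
axis z_1 = (0.0000,0.0000,1.0000); lever o_n−o_1 = (0.0000,-5.6569,5.0000)
cross product → J_v[:, 1] = (5.6569,0.0000,-0.0000)
J_ω[:, 1] = z_1
entry J[5][1] = 1.0000

1.000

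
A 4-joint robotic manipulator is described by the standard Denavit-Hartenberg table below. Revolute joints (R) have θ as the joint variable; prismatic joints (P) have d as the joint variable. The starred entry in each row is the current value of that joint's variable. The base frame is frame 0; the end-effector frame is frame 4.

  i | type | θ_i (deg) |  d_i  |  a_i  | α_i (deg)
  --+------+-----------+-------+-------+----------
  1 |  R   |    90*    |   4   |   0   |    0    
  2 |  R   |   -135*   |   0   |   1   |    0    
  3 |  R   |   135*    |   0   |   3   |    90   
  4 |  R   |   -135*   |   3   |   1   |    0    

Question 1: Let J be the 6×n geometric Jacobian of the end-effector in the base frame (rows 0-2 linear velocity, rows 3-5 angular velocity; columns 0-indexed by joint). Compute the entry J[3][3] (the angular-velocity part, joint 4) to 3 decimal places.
1.000

axis z_3 = (1.0000,0.0000,0.0000); lever o_n−o_3 = (3.0000,-0.7071,-0.7071)
cross product → J_v[:, 3] = (0.0000,0.7071,-0.7071)
J_ω[:, 3] = z_3
entry J[3][3] = 1.0000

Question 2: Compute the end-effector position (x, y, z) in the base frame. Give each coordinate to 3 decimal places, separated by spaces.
after link 1: o_1 = (0.0000, 0.0000, 4.0000)
after link 2: o_2 = (0.7071, -0.7071, 4.0000)
after link 3: o_3 = (0.7071, 2.2929, 4.0000)
after link 4: o_4 = (3.7071, 1.5858, 3.2929)

3.707 1.586 3.293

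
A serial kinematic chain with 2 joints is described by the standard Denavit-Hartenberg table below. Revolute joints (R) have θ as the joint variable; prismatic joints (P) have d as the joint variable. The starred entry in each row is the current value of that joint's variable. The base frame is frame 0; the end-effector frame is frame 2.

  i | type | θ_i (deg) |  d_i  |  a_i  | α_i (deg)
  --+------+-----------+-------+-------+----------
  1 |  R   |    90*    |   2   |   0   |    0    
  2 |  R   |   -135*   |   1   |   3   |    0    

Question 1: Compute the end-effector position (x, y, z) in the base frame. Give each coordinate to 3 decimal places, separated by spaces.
2.121 -2.121 3.000

after link 1: o_1 = (0.0000, 0.0000, 2.0000)
after link 2: o_2 = (2.1213, -2.1213, 3.0000)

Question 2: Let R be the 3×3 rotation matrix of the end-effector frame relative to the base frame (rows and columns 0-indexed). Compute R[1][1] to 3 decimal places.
0.707

End-effector y-axis (col 1 of R) = (0.7071,0.7071,0.0000)
R[1][1] = 0.7071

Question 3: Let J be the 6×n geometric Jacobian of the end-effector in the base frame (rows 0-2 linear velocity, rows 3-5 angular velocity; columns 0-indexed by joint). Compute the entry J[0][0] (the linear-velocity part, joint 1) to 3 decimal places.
2.121

axis z_0 = ẑ; lever o_n−o_0 = (2.1213,-2.1213,3.0000)
cross product → J_v[:, 0] = (2.1213,2.1213,-0.0000)
J_ω[:, 0] = z_0
entry J[0][0] = 2.1213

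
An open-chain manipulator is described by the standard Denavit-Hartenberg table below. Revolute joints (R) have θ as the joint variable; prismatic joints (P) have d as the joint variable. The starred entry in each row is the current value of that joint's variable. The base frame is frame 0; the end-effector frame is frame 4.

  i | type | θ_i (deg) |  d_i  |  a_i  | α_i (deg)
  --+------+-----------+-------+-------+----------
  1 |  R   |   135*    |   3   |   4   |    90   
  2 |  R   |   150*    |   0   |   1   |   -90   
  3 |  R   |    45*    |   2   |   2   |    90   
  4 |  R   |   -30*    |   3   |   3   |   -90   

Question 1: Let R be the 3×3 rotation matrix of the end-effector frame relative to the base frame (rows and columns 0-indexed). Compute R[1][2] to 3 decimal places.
-0.773

End-effector z-axis (col 2 of R) = (0.2727,-0.7727,-0.5732)
R[1][2] = -0.7727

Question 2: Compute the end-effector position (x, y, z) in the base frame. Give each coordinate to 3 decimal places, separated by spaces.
0.452 -2.050 5.753

after link 1: o_1 = (-2.8284, 2.8284, 3.0000)
after link 2: o_2 = (-2.2161, 2.2161, 3.5000)
after link 3: o_3 = (-1.6429, -0.3571, 2.4751)
after link 4: o_4 = (0.4517, -2.0498, 5.7533)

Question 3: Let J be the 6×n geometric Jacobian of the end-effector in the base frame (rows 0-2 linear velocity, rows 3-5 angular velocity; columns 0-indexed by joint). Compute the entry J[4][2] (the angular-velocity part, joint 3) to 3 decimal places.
-0.354

axis z_2 = (0.3536,-0.3536,-0.8660); lever o_n−o_2 = (2.6678,-4.2659,2.2533)
cross product → J_v[:, 2] = (-4.4910,-3.1071,-0.5650)
J_ω[:, 2] = z_2
entry J[4][2] = -0.3536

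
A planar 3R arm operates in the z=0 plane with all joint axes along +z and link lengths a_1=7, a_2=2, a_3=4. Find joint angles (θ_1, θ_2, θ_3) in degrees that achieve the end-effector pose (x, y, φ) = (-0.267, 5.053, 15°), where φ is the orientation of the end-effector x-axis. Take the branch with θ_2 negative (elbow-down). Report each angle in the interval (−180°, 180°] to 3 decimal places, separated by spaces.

150.004 -134.989 -0.015

wrist centre = target − a_3·(cos φ, sin φ) = (-4.1307, 4.0177)
cos θ_2 = (33.2048−7²−2²)/(2·7·2) = -0.7070; θ_2 = -134.9890° (elbow-down)
β = atan2(4.0177,-4.1307) = 135.7944°; ψ = atan2(-1.4145,5.5861) = -14.2096°
θ_1 = β − ψ = 150.0040°
θ_3 = φ − θ_1 − θ_2 = -0.0150° (wrapped to (-180°,180°])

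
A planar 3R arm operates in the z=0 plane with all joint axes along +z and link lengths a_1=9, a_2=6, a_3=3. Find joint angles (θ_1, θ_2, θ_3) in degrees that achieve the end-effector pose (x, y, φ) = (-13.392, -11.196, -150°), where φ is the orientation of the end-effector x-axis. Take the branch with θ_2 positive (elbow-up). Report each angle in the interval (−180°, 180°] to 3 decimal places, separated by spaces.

wrist centre = target − a_3·(cos φ, sin φ) = (-10.7939, -9.6960)
cos θ_2 = (210.5212−9²−6²)/(2·9·6) = 0.8659; θ_2 = 30.0101° (elbow-up)
β = atan2(-9.6960,-10.7939) = -138.0672°; ψ = atan2(3.0009,14.1956) = 11.9364°
θ_1 = β − ψ = -150.0036°
θ_3 = φ − θ_1 − θ_2 = -30.0065° (wrapped to (-180°,180°])

-150.004 30.010 -30.006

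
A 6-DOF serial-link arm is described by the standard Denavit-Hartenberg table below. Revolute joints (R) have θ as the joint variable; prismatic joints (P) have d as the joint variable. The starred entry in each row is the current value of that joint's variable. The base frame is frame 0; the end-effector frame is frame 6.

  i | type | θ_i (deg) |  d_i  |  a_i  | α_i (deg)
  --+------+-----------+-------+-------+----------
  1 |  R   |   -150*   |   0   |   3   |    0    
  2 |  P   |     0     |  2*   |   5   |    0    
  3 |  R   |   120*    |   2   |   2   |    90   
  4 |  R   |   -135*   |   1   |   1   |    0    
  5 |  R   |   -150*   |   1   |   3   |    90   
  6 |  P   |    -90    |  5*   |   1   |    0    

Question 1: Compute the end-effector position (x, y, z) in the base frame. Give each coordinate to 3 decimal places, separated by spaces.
-1.454 -8.316 4.897

after link 1: o_1 = (-2.5981, -1.5000, 0.0000)
after link 2: o_2 = (-6.9282, -4.0000, 2.0000)
after link 3: o_3 = (-5.1962, -5.0000, 4.0000)
after link 4: o_4 = (-6.3085, -5.5125, 3.2929)
after link 5: o_5 = (-6.1361, -6.7667, 6.1907)
after link 6: o_6 = (-1.4535, -8.3155, 4.8966)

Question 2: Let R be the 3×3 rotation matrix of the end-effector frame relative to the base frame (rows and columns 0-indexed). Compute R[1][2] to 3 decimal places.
-0.483

End-effector z-axis (col 2 of R) = (0.8365,-0.4830,-0.2588)
R[1][2] = -0.4830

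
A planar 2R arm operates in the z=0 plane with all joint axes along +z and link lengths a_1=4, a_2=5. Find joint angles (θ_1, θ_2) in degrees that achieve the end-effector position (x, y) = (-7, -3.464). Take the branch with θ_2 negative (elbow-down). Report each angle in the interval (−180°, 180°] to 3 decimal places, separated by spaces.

-120.000 -60.001

cos θ_2 = (60.9993−4²−5²)/(2·4·5) = 0.5000; θ_2 = -60.0012° (elbow-down)
β = atan2(-3.4640,-7.0000) = -153.6712°; ψ = atan2(-4.3302,6.4999) = -33.6712°
θ_1 = β − ψ = -120.0000°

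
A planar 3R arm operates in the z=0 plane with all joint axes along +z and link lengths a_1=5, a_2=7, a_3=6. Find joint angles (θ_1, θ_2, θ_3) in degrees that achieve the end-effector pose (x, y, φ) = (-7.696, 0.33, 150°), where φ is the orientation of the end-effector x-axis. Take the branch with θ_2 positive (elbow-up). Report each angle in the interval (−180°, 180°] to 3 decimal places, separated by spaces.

120.003 150.000 -120.003

wrist centre = target − a_3·(cos φ, sin φ) = (-2.4998, -2.6700)
cos θ_2 = (13.3781−5²−7²)/(2·5·7) = -0.8660; θ_2 = 150.0001° (elbow-up)
β = atan2(-2.6700,-2.4998) = -133.1149°; ψ = atan2(3.5000,-1.0622) = 106.8822°
θ_1 = β − ψ = -239.9971°
θ_3 = φ − θ_1 − θ_2 = -120.0030° (wrapped to (-180°,180°])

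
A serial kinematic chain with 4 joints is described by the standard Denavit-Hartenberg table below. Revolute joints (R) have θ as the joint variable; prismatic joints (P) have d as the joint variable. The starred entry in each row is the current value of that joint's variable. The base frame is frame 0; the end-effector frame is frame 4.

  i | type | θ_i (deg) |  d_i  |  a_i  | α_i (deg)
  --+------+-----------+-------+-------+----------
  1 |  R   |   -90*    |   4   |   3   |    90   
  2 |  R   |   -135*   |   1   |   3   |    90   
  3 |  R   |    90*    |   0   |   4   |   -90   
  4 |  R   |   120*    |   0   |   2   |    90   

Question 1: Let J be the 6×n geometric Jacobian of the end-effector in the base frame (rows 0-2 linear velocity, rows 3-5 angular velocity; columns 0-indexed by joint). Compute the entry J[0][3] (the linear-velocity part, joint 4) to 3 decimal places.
axis z_3 = (0.0000,-0.7071,0.7071); lever o_n−o_3 = (1.0000,-1.2247,-1.2247)
cross product → J_v[:, 3] = (1.7321,0.7071,0.7071)
J_ω[:, 3] = z_3
entry J[0][3] = 1.7321

1.732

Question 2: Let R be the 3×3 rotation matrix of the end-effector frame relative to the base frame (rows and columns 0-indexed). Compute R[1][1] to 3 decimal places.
-0.707

End-effector y-axis (col 1 of R) = (0.0000,-0.7071,0.7071)
R[1][1] = -0.7071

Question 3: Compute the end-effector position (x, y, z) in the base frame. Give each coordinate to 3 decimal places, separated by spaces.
-4.000 -2.103 0.654

after link 1: o_1 = (0.0000, -3.0000, 4.0000)
after link 2: o_2 = (-1.0000, -0.8787, 1.8787)
after link 3: o_3 = (-5.0000, -0.8787, 1.8787)
after link 4: o_4 = (-4.0000, -2.1034, 0.6539)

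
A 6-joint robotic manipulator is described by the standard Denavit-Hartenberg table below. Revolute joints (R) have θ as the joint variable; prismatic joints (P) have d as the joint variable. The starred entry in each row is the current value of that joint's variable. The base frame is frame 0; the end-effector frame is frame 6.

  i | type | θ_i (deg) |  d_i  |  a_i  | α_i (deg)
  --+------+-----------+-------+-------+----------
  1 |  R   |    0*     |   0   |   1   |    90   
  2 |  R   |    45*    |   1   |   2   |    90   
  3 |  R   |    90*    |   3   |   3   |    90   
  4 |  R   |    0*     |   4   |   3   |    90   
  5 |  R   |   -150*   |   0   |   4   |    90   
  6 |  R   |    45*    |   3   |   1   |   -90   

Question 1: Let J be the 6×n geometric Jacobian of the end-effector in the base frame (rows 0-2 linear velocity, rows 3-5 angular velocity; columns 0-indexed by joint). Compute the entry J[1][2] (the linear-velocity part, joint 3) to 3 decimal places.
-4.245

axis z_2 = (0.7071,-0.0000,-0.7071); lever o_n−o_2 = (4.6227,-0.4235,1.3800)
cross product → J_v[:, 2] = (-0.2995,-4.2445,-0.2995)
J_ω[:, 2] = z_2
entry J[1][2] = -4.2445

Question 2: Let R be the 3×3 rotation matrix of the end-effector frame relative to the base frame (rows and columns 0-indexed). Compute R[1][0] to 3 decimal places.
0.612

End-effector x-axis (col 0 of R) = (-0.7500,0.6124,0.2500)
R[1][0] = 0.6124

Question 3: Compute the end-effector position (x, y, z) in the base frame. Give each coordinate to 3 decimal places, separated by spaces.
7.037 -1.424 2.794

after link 1: o_1 = (1.0000, 0.0000, 0.0000)
after link 2: o_2 = (2.4142, -1.0000, 1.4142)
after link 3: o_3 = (4.5355, -4.0000, -0.7071)
after link 4: o_4 = (7.3640, -7.0000, 2.1213)
after link 5: o_5 = (5.9497, -3.5359, 0.7071)
after link 6: o_6 = (7.0369, -1.4235, 2.7942)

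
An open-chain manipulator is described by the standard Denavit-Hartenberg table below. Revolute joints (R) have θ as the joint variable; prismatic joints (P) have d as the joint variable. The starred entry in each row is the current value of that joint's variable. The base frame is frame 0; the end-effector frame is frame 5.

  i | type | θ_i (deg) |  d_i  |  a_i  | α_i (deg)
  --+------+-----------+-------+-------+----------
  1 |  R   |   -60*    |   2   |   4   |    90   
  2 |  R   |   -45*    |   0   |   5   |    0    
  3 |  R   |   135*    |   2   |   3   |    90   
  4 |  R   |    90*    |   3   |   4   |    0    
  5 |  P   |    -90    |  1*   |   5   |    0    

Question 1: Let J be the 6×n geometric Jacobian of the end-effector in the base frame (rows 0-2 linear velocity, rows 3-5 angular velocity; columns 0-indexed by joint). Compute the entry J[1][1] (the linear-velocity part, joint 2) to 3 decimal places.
axis z_1 = (-0.8660,-0.5000,0.0000); lever o_n−o_1 = (-1.4284,-9.5260,4.4645)
cross product → J_v[:, 1] = (-2.2322,3.8663,7.5355)
J_ω[:, 1] = z_1
entry J[1][1] = 3.8663

3.866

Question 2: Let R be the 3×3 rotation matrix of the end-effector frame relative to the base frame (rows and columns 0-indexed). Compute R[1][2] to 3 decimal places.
End-effector z-axis (col 2 of R) = (0.5000,-0.8660,0.0000)
R[1][2] = -0.8660

-0.866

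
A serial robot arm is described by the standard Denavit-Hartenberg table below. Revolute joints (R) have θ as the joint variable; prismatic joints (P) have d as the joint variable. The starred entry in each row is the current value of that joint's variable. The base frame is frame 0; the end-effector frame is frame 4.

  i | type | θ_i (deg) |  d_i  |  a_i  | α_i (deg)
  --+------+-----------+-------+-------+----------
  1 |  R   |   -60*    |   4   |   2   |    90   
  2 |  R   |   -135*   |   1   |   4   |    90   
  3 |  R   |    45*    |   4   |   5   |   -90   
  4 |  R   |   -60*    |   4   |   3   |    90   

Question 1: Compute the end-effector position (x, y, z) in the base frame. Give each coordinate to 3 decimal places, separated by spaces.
-10.668 1.628 4.587

after link 1: o_1 = (1.0000, -1.7321, 4.0000)
after link 2: o_2 = (-1.2802, 0.2174, 1.1716)
after link 3: o_3 = (-7.0063, 3.0642, 1.5000)
after link 4: o_4 = (-10.6679, 1.6281, 4.5871)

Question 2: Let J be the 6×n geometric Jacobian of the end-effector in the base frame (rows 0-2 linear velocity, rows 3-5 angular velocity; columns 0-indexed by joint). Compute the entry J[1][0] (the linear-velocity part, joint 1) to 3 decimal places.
axis z_0 = ẑ; lever o_n−o_0 = (-10.6679,1.6281,4.5871)
cross product → J_v[:, 0] = (-1.6281,-10.6679,0.0000)
J_ω[:, 0] = z_0
entry J[1][0] = -10.6679

-10.668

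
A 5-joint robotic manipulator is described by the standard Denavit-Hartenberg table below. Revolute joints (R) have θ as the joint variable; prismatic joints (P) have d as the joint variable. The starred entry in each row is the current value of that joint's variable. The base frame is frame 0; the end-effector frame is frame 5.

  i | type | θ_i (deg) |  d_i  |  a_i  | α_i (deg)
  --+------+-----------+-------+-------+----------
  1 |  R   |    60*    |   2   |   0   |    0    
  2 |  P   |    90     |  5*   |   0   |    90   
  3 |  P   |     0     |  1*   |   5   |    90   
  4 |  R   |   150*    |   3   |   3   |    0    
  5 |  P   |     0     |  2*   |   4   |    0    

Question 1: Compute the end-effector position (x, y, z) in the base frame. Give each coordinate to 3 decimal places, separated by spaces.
3.170 3.366 2.000

after link 1: o_1 = (0.0000, 0.0000, 2.0000)
after link 2: o_2 = (0.0000, 0.0000, 7.0000)
after link 3: o_3 = (-3.8301, 3.3660, 7.0000)
after link 4: o_4 = (-0.8301, 3.3660, 4.0000)
after link 5: o_5 = (3.1699, 3.3660, 2.0000)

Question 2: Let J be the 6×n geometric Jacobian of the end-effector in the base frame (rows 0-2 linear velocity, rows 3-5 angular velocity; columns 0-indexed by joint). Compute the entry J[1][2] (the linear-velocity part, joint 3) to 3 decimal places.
prismatic axis z_2 = (0.5000,0.8660,0.0000)
J_v[:, 2] = z_2; J_ω[:, 2] = (0,0,0)
entry J[1][2] = 0.8660

0.866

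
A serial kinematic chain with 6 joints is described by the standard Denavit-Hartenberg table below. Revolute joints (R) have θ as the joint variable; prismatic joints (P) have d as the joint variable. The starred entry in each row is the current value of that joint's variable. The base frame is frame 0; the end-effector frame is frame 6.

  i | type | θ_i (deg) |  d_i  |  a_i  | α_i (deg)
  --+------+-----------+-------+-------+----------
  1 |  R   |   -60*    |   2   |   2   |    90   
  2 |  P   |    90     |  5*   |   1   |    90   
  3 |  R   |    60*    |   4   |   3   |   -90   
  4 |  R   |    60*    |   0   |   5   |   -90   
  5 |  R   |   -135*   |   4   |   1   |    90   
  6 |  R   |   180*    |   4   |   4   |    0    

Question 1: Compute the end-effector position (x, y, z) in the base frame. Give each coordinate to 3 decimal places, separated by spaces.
after link 1: o_1 = (1.0000, -1.7321, 2.0000)
after link 2: o_2 = (-3.3301, -4.2321, 3.0000)
after link 3: o_3 = (-3.5801, -8.9952, 4.5000)
after link 4: o_4 = (-7.6202, -6.3277, 5.7500)
after link 5: o_5 = (-5.7569, -3.6497, 3.2288)
after link 6: o_6 = (-3.3075, -2.2355, 8.1278)

-3.307 -2.235 8.128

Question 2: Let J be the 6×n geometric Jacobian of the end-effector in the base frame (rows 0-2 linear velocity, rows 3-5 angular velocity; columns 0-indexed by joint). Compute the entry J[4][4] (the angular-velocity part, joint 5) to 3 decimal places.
0.808

axis z_4 = (0.3995,0.8080,-0.4330); lever o_n−o_4 = (4.3127,4.0923,2.3778)
cross product → J_v[:, 4] = (3.6933,-2.8174,-1.8498)
J_ω[:, 4] = z_4
entry J[4][4] = 0.8080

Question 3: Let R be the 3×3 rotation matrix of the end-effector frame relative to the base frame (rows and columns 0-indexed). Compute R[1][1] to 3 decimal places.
-0.808

End-effector y-axis (col 1 of R) = (-0.3995,-0.8080,0.4330)
R[1][1] = -0.8080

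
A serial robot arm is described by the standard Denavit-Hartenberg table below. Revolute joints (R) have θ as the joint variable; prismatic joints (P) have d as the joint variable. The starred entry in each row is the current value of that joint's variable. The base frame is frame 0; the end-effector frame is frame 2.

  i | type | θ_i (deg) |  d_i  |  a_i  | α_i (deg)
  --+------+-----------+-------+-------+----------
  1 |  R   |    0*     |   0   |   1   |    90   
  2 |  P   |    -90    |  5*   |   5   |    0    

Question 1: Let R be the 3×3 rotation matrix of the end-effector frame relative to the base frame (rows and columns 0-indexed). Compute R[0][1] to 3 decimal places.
1.000

End-effector y-axis (col 1 of R) = (1.0000,0.0000,0.0000)
R[0][1] = 1.0000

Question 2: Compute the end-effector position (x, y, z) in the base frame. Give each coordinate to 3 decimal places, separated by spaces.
after link 1: o_1 = (1.0000, 0.0000, 0.0000)
after link 2: o_2 = (1.0000, -5.0000, -5.0000)

1.000 -5.000 -5.000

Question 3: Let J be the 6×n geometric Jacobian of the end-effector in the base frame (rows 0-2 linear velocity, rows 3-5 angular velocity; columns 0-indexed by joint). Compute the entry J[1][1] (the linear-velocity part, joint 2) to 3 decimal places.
-1.000

prismatic axis z_1 = (0.0000,-1.0000,0.0000)
J_v[:, 1] = z_1; J_ω[:, 1] = (0,0,0)
entry J[1][1] = -1.0000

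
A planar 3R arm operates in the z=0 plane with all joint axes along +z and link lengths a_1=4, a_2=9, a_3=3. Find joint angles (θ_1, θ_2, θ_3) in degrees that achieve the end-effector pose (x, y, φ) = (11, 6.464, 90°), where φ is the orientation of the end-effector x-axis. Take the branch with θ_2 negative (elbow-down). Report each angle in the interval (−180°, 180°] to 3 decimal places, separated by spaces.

wrist centre = target − a_3·(cos φ, sin φ) = (11.0000, 3.4640)
cos θ_2 = (132.9993−4²−9²)/(2·4·9) = 0.5000; θ_2 = -60.0006° (elbow-down)
β = atan2(3.4640,11.0000) = 17.4797°; ψ = atan2(-7.7943,8.4999) = -42.5203°
θ_1 = β − ψ = 60.0000°
θ_3 = φ − θ_1 − θ_2 = 90.0006° (wrapped to (-180°,180°])

60.000 -60.001 90.001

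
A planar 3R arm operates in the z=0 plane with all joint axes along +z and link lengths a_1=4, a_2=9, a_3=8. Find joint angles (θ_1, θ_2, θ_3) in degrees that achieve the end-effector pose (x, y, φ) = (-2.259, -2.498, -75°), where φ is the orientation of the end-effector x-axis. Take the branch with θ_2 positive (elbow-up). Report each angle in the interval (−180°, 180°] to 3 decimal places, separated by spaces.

19.249 134.996 130.755

wrist centre = target − a_3·(cos φ, sin φ) = (-4.3296, 5.2294)
cos θ_2 = (46.0917−4²−9²)/(2·4·9) = -0.7071; θ_2 = 134.9962° (elbow-up)
β = atan2(5.2294,-4.3296) = 129.6222°; ψ = atan2(6.3644,-2.3635) = 110.3734°
θ_1 = β − ψ = 19.2487°
θ_3 = φ − θ_1 − θ_2 = 130.7551° (wrapped to (-180°,180°])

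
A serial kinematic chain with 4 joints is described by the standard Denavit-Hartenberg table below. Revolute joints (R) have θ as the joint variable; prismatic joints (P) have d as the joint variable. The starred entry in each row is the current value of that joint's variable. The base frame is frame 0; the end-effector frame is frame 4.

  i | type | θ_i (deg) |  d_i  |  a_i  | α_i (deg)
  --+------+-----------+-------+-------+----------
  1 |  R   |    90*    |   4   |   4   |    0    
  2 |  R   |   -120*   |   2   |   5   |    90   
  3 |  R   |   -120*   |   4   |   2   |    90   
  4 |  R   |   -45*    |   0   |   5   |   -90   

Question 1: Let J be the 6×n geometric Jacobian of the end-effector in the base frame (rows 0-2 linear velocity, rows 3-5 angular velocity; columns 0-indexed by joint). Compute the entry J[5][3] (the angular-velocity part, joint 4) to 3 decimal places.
0.500

axis z_3 = (-0.7500,0.4330,0.5000); lever o_n−o_3 = (0.2368,3.9457,-3.0619)
cross product → J_v[:, 3] = (-3.2987,-2.1780,-3.0619)
J_ω[:, 3] = z_3
entry J[5][3] = 0.5000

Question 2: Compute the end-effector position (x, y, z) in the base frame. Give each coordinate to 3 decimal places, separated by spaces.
1.701 2.482 1.206

after link 1: o_1 = (0.0000, 4.0000, 4.0000)
after link 2: o_2 = (4.3301, 1.5000, 6.0000)
after link 3: o_3 = (1.4641, -1.4641, 4.2679)
after link 4: o_4 = (1.7009, 2.4816, 1.2061)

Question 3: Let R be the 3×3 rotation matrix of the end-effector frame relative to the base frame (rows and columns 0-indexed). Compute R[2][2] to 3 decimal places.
-0.612

End-effector z-axis (col 2 of R) = (-0.6597,-0.4356,-0.6124)
R[2][2] = -0.6124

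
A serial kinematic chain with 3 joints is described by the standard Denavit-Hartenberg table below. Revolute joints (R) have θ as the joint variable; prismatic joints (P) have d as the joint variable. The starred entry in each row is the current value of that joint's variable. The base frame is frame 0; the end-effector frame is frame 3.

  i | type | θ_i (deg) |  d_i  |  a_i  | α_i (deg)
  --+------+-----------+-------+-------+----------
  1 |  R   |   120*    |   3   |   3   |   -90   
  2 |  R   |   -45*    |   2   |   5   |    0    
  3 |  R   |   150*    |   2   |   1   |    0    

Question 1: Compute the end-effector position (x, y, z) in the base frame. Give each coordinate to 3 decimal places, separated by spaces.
after link 1: o_1 = (-1.5000, 2.5981, 3.0000)
after link 2: o_2 = (-4.9998, 4.6599, 6.5355)
after link 3: o_3 = (-6.6025, 3.4358, 5.5696)

-6.602 3.436 5.570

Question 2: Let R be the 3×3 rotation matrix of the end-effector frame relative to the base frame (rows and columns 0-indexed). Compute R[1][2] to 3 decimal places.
-0.500

End-effector z-axis (col 2 of R) = (-0.8660,-0.5000,0.0000)
R[1][2] = -0.5000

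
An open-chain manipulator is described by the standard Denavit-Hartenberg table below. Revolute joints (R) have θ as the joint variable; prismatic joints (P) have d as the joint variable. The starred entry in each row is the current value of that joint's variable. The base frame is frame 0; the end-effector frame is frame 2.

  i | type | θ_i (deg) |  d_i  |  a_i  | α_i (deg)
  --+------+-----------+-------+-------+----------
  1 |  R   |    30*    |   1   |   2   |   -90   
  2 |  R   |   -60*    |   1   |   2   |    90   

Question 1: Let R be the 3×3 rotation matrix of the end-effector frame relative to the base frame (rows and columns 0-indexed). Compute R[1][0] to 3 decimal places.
0.250

End-effector x-axis (col 0 of R) = (0.4330,0.2500,0.8660)
R[1][0] = 0.2500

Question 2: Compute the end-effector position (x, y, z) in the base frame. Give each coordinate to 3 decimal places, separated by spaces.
2.098 2.366 2.732

after link 1: o_1 = (1.7321, 1.0000, 1.0000)
after link 2: o_2 = (2.0981, 2.3660, 2.7321)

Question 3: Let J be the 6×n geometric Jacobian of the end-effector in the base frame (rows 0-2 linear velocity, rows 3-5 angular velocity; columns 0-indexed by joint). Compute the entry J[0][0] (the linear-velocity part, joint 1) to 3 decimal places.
-2.366

axis z_0 = ẑ; lever o_n−o_0 = (2.0981,2.3660,2.7321)
cross product → J_v[:, 0] = (-2.3660,2.0981,0.0000)
J_ω[:, 0] = z_0
entry J[0][0] = -2.3660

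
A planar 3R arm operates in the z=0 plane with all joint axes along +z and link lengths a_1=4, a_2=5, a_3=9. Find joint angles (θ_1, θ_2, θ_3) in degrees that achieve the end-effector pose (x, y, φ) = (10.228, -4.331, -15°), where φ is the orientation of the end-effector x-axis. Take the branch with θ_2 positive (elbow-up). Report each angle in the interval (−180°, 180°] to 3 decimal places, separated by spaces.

-150.035 149.992 -14.957

wrist centre = target − a_3·(cos φ, sin φ) = (1.5347, -2.0016)
cos θ_2 = (6.3617−4²−5²)/(2·4·5) = -0.8660; θ_2 = 149.9922° (elbow-up)
β = atan2(-2.0016,1.5347) = -52.5223°; ψ = atan2(2.5006,-0.3298) = 97.5130°
θ_1 = β − ψ = -150.0352°
θ_3 = φ − θ_1 − θ_2 = -14.9569° (wrapped to (-180°,180°])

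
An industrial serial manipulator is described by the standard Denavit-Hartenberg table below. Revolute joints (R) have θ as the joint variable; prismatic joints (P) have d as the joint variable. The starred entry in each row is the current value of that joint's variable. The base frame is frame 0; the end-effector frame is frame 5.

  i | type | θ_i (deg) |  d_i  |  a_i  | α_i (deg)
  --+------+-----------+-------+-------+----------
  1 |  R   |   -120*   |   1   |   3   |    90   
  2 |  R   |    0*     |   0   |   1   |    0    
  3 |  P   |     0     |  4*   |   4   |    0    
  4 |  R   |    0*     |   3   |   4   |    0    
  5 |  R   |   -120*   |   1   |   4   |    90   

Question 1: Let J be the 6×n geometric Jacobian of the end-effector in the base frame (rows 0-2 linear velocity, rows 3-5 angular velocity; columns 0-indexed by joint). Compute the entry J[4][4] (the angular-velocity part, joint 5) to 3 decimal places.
axis z_4 = (-0.8660,0.5000,0.0000); lever o_n−o_4 = (0.1340,2.2321,-3.4641)
cross product → J_v[:, 4] = (-1.7321,-3.0000,-2.0000)
J_ω[:, 4] = z_4
entry J[4][4] = 0.5000

0.500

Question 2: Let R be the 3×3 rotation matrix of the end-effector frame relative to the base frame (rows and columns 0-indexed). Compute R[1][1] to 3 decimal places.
End-effector y-axis (col 1 of R) = (-0.8660,0.5000,0.0000)
R[1][1] = 0.5000

0.500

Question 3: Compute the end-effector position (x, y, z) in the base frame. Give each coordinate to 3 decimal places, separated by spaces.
after link 1: o_1 = (-1.5000, -2.5981, 1.0000)
after link 2: o_2 = (-2.0000, -3.4641, 1.0000)
after link 3: o_3 = (-7.4641, -4.9282, 1.0000)
after link 4: o_4 = (-12.0622, -6.8923, 1.0000)
after link 5: o_5 = (-11.9282, -4.6603, -2.4641)

-11.928 -4.660 -2.464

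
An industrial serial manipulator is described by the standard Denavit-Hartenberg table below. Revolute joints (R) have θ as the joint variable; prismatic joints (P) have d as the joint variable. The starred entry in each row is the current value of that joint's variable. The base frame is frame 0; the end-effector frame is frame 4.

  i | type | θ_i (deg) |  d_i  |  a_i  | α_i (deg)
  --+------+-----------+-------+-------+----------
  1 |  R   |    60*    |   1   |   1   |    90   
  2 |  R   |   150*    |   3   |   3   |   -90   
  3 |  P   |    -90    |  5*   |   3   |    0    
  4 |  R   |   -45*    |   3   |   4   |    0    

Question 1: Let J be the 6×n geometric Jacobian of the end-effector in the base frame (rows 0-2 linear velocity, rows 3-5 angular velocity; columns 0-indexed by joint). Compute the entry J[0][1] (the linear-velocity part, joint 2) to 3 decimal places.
axis z_1 = (0.8660,-0.5000,0.0000); lever o_n−o_1 = (5.5713,-8.0070,-6.8424)
cross product → J_v[:, 1] = (3.4212,5.9257,-4.1486)
J_ω[:, 1] = z_1
entry J[0][1] = 3.4212

3.421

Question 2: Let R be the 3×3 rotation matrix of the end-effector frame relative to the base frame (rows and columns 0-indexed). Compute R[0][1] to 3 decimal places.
End-effector y-axis (col 1 of R) = (0.3062,-0.8839,0.3536)
R[0][1] = 0.3062

0.306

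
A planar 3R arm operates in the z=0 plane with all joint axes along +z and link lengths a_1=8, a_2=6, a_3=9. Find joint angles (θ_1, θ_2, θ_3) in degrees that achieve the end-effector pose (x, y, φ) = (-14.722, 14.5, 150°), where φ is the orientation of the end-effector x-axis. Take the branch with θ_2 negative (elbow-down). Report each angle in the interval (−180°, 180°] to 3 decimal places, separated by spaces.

150.000 -60.004 60.004

wrist centre = target − a_3·(cos φ, sin φ) = (-6.9278, 10.0000)
cos θ_2 = (147.9940−8²−6²)/(2·8·6) = 0.4999; θ_2 = -60.0041° (elbow-down)
β = atan2(10.0000,-6.9278) = 124.7133°; ψ = atan2(-5.1964,10.9996) = -25.2867°
θ_1 = β − ψ = 150.0000°
θ_3 = φ − θ_1 − θ_2 = 60.0041° (wrapped to (-180°,180°])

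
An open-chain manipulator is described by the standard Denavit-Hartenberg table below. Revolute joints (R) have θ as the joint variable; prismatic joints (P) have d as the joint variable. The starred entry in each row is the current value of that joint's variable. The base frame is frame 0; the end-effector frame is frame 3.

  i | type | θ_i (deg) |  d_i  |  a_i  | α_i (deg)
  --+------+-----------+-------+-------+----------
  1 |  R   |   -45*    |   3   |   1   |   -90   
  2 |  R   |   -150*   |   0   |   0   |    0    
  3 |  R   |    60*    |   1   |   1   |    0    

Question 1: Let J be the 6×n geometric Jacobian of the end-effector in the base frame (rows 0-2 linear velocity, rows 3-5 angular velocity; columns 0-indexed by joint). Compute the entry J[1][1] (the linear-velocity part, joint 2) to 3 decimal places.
axis z_1 = (0.7071,0.7071,0.0000); lever o_n−o_1 = (0.7071,0.7071,1.0000)
cross product → J_v[:, 1] = (0.7071,-0.7071,0.0000)
J_ω[:, 1] = z_1
entry J[1][1] = -0.7071

-0.707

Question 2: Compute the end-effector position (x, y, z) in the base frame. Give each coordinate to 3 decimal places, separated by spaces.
after link 1: o_1 = (0.7071, -0.7071, 3.0000)
after link 2: o_2 = (0.7071, -0.7071, 3.0000)
after link 3: o_3 = (1.4142, 0.0000, 4.0000)

1.414 0.000 4.000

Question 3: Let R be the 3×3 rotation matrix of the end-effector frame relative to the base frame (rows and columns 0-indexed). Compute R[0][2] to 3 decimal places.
0.707

End-effector z-axis (col 2 of R) = (0.7071,0.7071,0.0000)
R[0][2] = 0.7071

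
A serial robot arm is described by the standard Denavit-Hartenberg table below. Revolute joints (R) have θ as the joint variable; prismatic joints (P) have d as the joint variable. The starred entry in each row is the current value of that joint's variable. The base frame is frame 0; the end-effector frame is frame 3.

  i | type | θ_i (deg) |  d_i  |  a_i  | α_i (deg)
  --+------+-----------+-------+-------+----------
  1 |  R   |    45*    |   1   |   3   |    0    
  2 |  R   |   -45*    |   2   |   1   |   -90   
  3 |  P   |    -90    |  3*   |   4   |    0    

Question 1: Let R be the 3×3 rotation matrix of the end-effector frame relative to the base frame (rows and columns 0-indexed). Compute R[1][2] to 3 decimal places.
1.000

End-effector z-axis (col 2 of R) = (0.0000,1.0000,0.0000)
R[1][2] = 1.0000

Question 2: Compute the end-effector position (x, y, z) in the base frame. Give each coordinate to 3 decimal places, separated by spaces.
after link 1: o_1 = (2.1213, 2.1213, 1.0000)
after link 2: o_2 = (3.1213, 2.1213, 3.0000)
after link 3: o_3 = (3.1213, 5.1213, 7.0000)

3.121 5.121 7.000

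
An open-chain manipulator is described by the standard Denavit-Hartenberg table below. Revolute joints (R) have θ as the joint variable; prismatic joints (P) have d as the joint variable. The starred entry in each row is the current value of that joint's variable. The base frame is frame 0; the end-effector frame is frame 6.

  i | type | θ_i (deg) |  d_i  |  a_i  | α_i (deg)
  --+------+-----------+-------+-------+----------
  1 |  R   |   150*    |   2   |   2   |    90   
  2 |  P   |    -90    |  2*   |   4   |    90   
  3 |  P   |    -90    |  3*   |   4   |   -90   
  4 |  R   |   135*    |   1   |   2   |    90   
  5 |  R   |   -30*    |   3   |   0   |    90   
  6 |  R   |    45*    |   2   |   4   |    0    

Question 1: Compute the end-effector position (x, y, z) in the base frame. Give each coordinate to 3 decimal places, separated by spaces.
after link 1: o_1 = (-1.7321, 1.0000, 2.0000)
after link 2: o_2 = (-0.7321, 2.7321, -2.0000)
after link 3: o_3 = (-0.1340, -2.2321, -2.0000)
after link 4: o_4 = (-0.6516, -0.3002, -3.0000)
after link 5: o_5 = (-3.5494, -1.0767, -3.0000)
after link 6: o_6 = (-6.6566, -0.4086, 0.1463)

-6.657 -0.409 0.146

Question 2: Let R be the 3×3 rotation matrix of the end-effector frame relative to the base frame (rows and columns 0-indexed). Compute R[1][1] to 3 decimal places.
End-effector y-axis (col 1 of R) = (-0.5245,-0.7745,-0.3536)
R[1][1] = -0.7745

-0.775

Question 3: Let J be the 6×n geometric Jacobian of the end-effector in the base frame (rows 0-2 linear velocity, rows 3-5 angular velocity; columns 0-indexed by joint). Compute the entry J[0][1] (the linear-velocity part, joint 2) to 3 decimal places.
0.500

prismatic axis z_1 = (0.5000,0.8660,0.0000)
J_v[:, 1] = z_1; J_ω[:, 1] = (0,0,0)
entry J[0][1] = 0.5000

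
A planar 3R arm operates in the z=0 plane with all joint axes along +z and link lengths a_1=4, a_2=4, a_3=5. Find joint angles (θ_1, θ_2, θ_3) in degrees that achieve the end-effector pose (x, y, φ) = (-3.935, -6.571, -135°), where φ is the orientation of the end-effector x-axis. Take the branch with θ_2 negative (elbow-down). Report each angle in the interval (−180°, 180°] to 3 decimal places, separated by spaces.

wrist centre = target − a_3·(cos φ, sin φ) = (-0.3995, -3.0355)
cos θ_2 = (9.3736−4²−4²)/(2·4·4) = -0.7071; θ_2 = -134.9974° (elbow-down)
β = atan2(-3.0355,-0.3995) = -97.4970°; ψ = atan2(-2.8286,1.1717) = -67.4987°
θ_1 = β − ψ = -29.9983°
θ_3 = φ − θ_1 − θ_2 = 29.9957° (wrapped to (-180°,180°])

-29.998 -134.997 29.996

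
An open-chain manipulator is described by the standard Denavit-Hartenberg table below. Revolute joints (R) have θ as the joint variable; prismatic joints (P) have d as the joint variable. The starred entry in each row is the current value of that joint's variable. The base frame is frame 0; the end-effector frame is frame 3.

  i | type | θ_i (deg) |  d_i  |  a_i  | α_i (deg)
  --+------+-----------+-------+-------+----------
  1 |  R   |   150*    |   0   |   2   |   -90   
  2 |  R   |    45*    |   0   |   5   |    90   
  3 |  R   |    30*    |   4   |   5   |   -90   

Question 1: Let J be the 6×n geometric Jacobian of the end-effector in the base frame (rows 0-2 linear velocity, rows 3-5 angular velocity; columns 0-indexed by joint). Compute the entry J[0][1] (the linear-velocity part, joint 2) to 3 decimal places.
axis z_1 = (-0.5000,-0.8660,0.0000); lever o_n−o_1 = (-9.4130,2.5478,-3.7690)
cross product → J_v[:, 1] = (3.2640,-1.8845,-9.4258)
J_ω[:, 1] = z_1
entry J[0][1] = 3.2640

3.264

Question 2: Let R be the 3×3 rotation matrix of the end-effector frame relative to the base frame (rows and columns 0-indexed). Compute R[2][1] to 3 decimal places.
-0.707

End-effector y-axis (col 1 of R) = (0.6124,-0.3536,-0.7071)
R[2][1] = -0.7071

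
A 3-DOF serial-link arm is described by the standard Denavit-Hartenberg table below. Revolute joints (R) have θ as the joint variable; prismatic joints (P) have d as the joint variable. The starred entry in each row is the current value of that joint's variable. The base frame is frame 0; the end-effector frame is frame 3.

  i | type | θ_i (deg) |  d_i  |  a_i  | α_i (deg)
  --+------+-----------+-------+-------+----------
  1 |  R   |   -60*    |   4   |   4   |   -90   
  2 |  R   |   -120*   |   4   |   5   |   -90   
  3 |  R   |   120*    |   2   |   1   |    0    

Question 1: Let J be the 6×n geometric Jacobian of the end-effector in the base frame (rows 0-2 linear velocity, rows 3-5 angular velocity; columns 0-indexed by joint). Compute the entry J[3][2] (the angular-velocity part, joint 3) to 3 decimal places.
0.433

axis z_2 = (0.4330,-0.7500,0.5000); lever o_n−o_2 = (0.2410,-2.1495,0.5670)
cross product → J_v[:, 2] = (0.6495,-0.1250,-0.7500)
J_ω[:, 2] = z_2
entry J[3][2] = 0.4330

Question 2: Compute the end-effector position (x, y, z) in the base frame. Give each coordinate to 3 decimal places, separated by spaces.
4.455 -1.449 8.897

after link 1: o_1 = (2.0000, -3.4641, 4.0000)
after link 2: o_2 = (4.2141, 0.7010, 8.3301)
after link 3: o_3 = (4.4551, -1.4486, 8.8971)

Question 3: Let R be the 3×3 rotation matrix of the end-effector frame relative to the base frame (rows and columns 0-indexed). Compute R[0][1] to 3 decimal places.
0.650

End-effector y-axis (col 1 of R) = (0.6495,-0.1250,-0.7500)
R[0][1] = 0.6495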